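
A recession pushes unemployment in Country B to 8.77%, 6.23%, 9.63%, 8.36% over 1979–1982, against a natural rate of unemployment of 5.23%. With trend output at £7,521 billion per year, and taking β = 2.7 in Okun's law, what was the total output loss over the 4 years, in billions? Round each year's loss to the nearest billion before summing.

Year 1979: gap = -2.7 × (8.77 - 5.23) = -9.558%, loss ≈ 7521 × 9.558/100 ≈ 719.
Year 1980: gap = -2.7 × (6.23 - 5.23) = -2.7%, loss ≈ 7521 × 2.7/100 ≈ 203.
Year 1981: gap = -2.7 × (9.63 - 5.23) = -11.88%, loss ≈ 7521 × 11.88/100 ≈ 893.
Year 1982: gap = -2.7 × (8.36 - 5.23) = -8.451%, loss ≈ 7521 × 8.451/100 ≈ 636.
Total lost output = 719 + 203 + 893 + 636 = 2451 billion.

£2,451 billion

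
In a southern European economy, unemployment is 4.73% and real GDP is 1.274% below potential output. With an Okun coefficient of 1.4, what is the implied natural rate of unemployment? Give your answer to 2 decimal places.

3.82%

From Okun's law, u - u* = -(output gap)/β = -(-1.274)/1.4 = 0.91 points.
So u* = 4.73 - 0.91 = 3.82%.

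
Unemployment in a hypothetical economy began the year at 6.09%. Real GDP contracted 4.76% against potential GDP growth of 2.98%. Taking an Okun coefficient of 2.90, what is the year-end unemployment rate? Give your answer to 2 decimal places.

Growth-rate Okun's law: g_Y = g_Y* - β × Δu, so Δu = (g_Y* - g_Y)/β.
Δu = (2.98 + 4.76)/2.90 = 7.74/2.90 = 2.67 percentage points.
Year-end unemployment = 6.09 + 2.67 = 8.76%.

8.76%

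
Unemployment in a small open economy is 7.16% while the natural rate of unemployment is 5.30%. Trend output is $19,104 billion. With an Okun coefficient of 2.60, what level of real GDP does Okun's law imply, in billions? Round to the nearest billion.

Unemployment gap = 7.16 - 5.3 = 1.86 points, so the output gap is -2.6 × 1.86 = -4.836%.
Actual GDP = 19104 × (1 - 4.836/100) = 19104 × 0.95164 ≈ 18180 billion.

$18,180 billion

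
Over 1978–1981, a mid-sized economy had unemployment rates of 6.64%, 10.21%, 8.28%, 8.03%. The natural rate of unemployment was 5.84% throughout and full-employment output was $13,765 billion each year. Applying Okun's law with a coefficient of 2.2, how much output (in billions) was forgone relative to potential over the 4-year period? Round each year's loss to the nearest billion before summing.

Year 1978: gap = -2.2 × (6.64 - 5.84) = -1.76%, loss ≈ 13765 × 1.76/100 ≈ 242.
Year 1979: gap = -2.2 × (10.21 - 5.84) = -9.614%, loss ≈ 13765 × 9.614/100 ≈ 1323.
Year 1980: gap = -2.2 × (8.28 - 5.84) = -5.368%, loss ≈ 13765 × 5.368/100 ≈ 739.
Year 1981: gap = -2.2 × (8.03 - 5.84) = -4.818%, loss ≈ 13765 × 4.818/100 ≈ 663.
Total lost output = 242 + 1323 + 739 + 663 = 2967 billion.

$2,967 billion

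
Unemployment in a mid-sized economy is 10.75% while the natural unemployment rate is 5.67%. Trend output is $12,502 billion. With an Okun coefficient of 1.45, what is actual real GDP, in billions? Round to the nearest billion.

$11,581 billion

Unemployment gap = 10.75 - 5.67 = 5.08 points, so the output gap is -1.45 × 5.08 = -7.366%.
Actual GDP = 12502 × (1 - 7.366/100) = 12502 × 0.92634 ≈ 11581 billion.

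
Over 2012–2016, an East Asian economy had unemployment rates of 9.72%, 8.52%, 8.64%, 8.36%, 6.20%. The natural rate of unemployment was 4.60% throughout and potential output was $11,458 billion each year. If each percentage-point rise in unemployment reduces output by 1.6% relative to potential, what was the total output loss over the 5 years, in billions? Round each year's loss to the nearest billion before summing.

Year 2012: gap = -1.6 × (9.72 - 4.6) = -8.192%, loss ≈ 11458 × 8.192/100 ≈ 939.
Year 2013: gap = -1.6 × (8.52 - 4.6) = -6.272%, loss ≈ 11458 × 6.272/100 ≈ 719.
Year 2014: gap = -1.6 × (8.64 - 4.6) = -6.464%, loss ≈ 11458 × 6.464/100 ≈ 741.
Year 2015: gap = -1.6 × (8.36 - 4.6) = -6.016%, loss ≈ 11458 × 6.016/100 ≈ 689.
Year 2016: gap = -1.6 × (6.2 - 4.6) = -2.56%, loss ≈ 11458 × 2.56/100 ≈ 293.
Total lost output = 939 + 719 + 741 + 689 + 293 = 3381 billion.

$3,381 billion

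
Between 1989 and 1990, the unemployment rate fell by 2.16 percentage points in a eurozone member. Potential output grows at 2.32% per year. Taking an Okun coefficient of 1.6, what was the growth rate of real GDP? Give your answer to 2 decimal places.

Growth-rate Okun's law: g_Y = g_Y* - β × Δu.
g_Y = 2.32 - 1.6 × (-2.16) = 2.32 + 3.456 = 5.776%, i.e. 5.78% to 2 d.p.

5.78%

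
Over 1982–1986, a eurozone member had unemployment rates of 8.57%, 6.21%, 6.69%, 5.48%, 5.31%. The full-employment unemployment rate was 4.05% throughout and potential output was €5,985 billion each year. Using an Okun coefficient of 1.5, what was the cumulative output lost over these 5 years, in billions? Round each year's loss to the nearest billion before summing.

Year 1982: gap = -1.5 × (8.57 - 4.05) = -6.78%, loss ≈ 5985 × 6.78/100 ≈ 406.
Year 1983: gap = -1.5 × (6.21 - 4.05) = -3.24%, loss ≈ 5985 × 3.24/100 ≈ 194.
Year 1984: gap = -1.5 × (6.69 - 4.05) = -3.96%, loss ≈ 5985 × 3.96/100 ≈ 237.
Year 1985: gap = -1.5 × (5.48 - 4.05) = -2.145%, loss ≈ 5985 × 2.145/100 ≈ 128.
Year 1986: gap = -1.5 × (5.31 - 4.05) = -1.89%, loss ≈ 5985 × 1.89/100 ≈ 113.
Total lost output = 406 + 194 + 237 + 128 + 113 = 1078 billion.

€1,078 billion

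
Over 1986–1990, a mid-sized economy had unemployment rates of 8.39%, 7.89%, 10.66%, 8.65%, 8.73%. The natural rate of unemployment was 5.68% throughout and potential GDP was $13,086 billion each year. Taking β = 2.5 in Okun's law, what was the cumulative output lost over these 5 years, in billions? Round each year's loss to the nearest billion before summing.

Year 1986: gap = -2.5 × (8.39 - 5.68) = -6.775%, loss ≈ 13086 × 6.775/100 ≈ 887.
Year 1987: gap = -2.5 × (7.89 - 5.68) = -5.525%, loss ≈ 13086 × 5.525/100 ≈ 723.
Year 1988: gap = -2.5 × (10.66 - 5.68) = -12.45%, loss ≈ 13086 × 12.45/100 ≈ 1629.
Year 1989: gap = -2.5 × (8.65 - 5.68) = -7.425%, loss ≈ 13086 × 7.425/100 ≈ 972.
Year 1990: gap = -2.5 × (8.73 - 5.68) = -7.625%, loss ≈ 13086 × 7.625/100 ≈ 998.
Total lost output = 887 + 723 + 1629 + 972 + 998 = 5209 billion.

$5,209 billion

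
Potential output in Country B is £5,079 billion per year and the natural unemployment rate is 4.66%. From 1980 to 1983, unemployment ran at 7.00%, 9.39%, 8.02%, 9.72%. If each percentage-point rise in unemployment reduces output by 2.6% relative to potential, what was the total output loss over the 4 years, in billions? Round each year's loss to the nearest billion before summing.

Year 1980: gap = -2.6 × (7 - 4.66) = -6.084%, loss ≈ 5079 × 6.084/100 ≈ 309.
Year 1981: gap = -2.6 × (9.39 - 4.66) = -12.298%, loss ≈ 5079 × 12.298/100 ≈ 625.
Year 1982: gap = -2.6 × (8.02 - 4.66) = -8.736%, loss ≈ 5079 × 8.736/100 ≈ 444.
Year 1983: gap = -2.6 × (9.72 - 4.66) = -13.156%, loss ≈ 5079 × 13.156/100 ≈ 668.
Total lost output = 309 + 625 + 444 + 668 = 2046 billion.

£2,046 billion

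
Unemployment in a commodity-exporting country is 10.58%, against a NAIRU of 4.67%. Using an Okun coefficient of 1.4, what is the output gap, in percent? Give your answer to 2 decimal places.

-8.27%

The unemployment gap is 10.58 - 4.67 = 5.91 percentage points.
Okun's law gives an output gap of -1.4 × 5.91 = -8.274%, i.e. 8.27% below potential.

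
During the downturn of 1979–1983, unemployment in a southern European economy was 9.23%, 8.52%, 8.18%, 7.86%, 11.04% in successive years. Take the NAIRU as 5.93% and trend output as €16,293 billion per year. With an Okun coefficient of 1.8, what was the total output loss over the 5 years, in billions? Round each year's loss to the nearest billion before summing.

Year 1979: gap = -1.8 × (9.23 - 5.93) = -5.94%, loss ≈ 16293 × 5.94/100 ≈ 968.
Year 1980: gap = -1.8 × (8.52 - 5.93) = -4.662%, loss ≈ 16293 × 4.662/100 ≈ 760.
Year 1981: gap = -1.8 × (8.18 - 5.93) = -4.05%, loss ≈ 16293 × 4.05/100 ≈ 660.
Year 1982: gap = -1.8 × (7.86 - 5.93) = -3.474%, loss ≈ 16293 × 3.474/100 ≈ 566.
Year 1983: gap = -1.8 × (11.04 - 5.93) = -9.198%, loss ≈ 16293 × 9.198/100 ≈ 1499.
Total lost output = 968 + 760 + 660 + 566 + 1499 = 4453 billion.

€4,453 billion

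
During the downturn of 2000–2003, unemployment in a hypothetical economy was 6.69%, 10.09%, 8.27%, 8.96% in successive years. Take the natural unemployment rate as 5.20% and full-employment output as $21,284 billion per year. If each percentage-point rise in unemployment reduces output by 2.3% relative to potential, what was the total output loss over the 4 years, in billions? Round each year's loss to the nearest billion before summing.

Year 2000: gap = -2.3 × (6.69 - 5.2) = -3.427%, loss ≈ 21284 × 3.427/100 ≈ 729.
Year 2001: gap = -2.3 × (10.09 - 5.2) = -11.247%, loss ≈ 21284 × 11.247/100 ≈ 2394.
Year 2002: gap = -2.3 × (8.27 - 5.2) = -7.061%, loss ≈ 21284 × 7.061/100 ≈ 1503.
Year 2003: gap = -2.3 × (8.96 - 5.2) = -8.648%, loss ≈ 21284 × 8.648/100 ≈ 1841.
Total lost output = 729 + 2394 + 1503 + 1841 = 6467 billion.

$6,467 billion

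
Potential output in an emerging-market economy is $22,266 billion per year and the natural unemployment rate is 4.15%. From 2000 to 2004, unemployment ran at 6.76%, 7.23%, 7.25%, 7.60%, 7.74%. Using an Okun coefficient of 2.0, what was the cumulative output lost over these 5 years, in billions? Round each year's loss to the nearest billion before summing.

Year 2000: gap = -2.0 × (6.76 - 4.15) = -5.22%, loss ≈ 22266 × 5.22/100 ≈ 1162.
Year 2001: gap = -2.0 × (7.23 - 4.15) = -6.16%, loss ≈ 22266 × 6.16/100 ≈ 1372.
Year 2002: gap = -2.0 × (7.25 - 4.15) = -6.2%, loss ≈ 22266 × 6.2/100 ≈ 1380.
Year 2003: gap = -2.0 × (7.6 - 4.15) = -6.9%, loss ≈ 22266 × 6.9/100 ≈ 1536.
Year 2004: gap = -2.0 × (7.74 - 4.15) = -7.18%, loss ≈ 22266 × 7.18/100 ≈ 1599.
Total lost output = 1162 + 1372 + 1380 + 1536 + 1599 = 7049 billion.

$7,049 billion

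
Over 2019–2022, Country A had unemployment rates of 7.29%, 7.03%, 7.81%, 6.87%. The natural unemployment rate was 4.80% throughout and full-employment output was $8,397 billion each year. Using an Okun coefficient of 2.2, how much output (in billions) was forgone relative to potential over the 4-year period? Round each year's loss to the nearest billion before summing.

Year 2019: gap = -2.2 × (7.29 - 4.8) = -5.478%, loss ≈ 8397 × 5.478/100 ≈ 460.
Year 2020: gap = -2.2 × (7.03 - 4.8) = -4.906%, loss ≈ 8397 × 4.906/100 ≈ 412.
Year 2021: gap = -2.2 × (7.81 - 4.8) = -6.622%, loss ≈ 8397 × 6.622/100 ≈ 556.
Year 2022: gap = -2.2 × (6.87 - 4.8) = -4.554%, loss ≈ 8397 × 4.554/100 ≈ 382.
Total lost output = 460 + 412 + 556 + 382 = 1810 billion.

$1,810 billion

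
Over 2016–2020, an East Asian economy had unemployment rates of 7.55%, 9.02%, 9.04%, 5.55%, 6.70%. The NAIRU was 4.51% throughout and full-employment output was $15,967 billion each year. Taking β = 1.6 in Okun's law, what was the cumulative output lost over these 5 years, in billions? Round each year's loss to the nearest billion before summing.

Year 2016: gap = -1.6 × (7.55 - 4.51) = -4.864%, loss ≈ 15967 × 4.864/100 ≈ 777.
Year 2017: gap = -1.6 × (9.02 - 4.51) = -7.216%, loss ≈ 15967 × 7.216/100 ≈ 1152.
Year 2018: gap = -1.6 × (9.04 - 4.51) = -7.248%, loss ≈ 15967 × 7.248/100 ≈ 1157.
Year 2019: gap = -1.6 × (5.55 - 4.51) = -1.664%, loss ≈ 15967 × 1.664/100 ≈ 266.
Year 2020: gap = -1.6 × (6.7 - 4.51) = -3.504%, loss ≈ 15967 × 3.504/100 ≈ 559.
Total lost output = 777 + 1152 + 1157 + 266 + 559 = 3911 billion.

$3,911 billion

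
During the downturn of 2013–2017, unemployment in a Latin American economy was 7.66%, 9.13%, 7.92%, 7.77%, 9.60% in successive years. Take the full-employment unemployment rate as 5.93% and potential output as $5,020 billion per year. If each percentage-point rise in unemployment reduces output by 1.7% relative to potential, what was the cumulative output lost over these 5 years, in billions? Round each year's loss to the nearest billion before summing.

Year 2013: gap = -1.7 × (7.66 - 5.93) = -2.941%, loss ≈ 5020 × 2.941/100 ≈ 148.
Year 2014: gap = -1.7 × (9.13 - 5.93) = -5.44%, loss ≈ 5020 × 5.44/100 ≈ 273.
Year 2015: gap = -1.7 × (7.92 - 5.93) = -3.383%, loss ≈ 5020 × 3.383/100 ≈ 170.
Year 2016: gap = -1.7 × (7.77 - 5.93) = -3.128%, loss ≈ 5020 × 3.128/100 ≈ 157.
Year 2017: gap = -1.7 × (9.6 - 5.93) = -6.239%, loss ≈ 5020 × 6.239/100 ≈ 313.
Total lost output = 148 + 273 + 170 + 157 + 313 = 1061 billion.

$1,061 billion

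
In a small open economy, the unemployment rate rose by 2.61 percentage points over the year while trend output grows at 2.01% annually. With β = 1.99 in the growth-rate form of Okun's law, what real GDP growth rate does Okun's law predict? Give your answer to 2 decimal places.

-3.18%

Growth-rate Okun's law: g_Y = g_Y* - β × Δu.
g_Y = 2.01 - 1.99 × (2.61) = 2.01 - 5.1939 = -3.1839%, i.e. -3.18% to 2 d.p.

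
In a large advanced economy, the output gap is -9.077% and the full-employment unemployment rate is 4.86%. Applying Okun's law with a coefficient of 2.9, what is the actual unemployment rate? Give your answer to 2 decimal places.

7.99%

From Okun's law, u - u* = -(output gap)/β = -(-9.077)/2.9 = 3.13 points.
So u = 4.86 + 3.13 = 7.99%.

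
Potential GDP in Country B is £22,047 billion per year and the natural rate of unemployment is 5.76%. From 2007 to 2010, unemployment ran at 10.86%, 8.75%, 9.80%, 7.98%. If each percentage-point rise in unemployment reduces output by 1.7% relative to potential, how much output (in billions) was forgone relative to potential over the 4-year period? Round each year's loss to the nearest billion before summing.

Year 2007: gap = -1.7 × (10.86 - 5.76) = -8.67%, loss ≈ 22047 × 8.67/100 ≈ 1911.
Year 2008: gap = -1.7 × (8.75 - 5.76) = -5.083%, loss ≈ 22047 × 5.083/100 ≈ 1121.
Year 2009: gap = -1.7 × (9.8 - 5.76) = -6.868%, loss ≈ 22047 × 6.868/100 ≈ 1514.
Year 2010: gap = -1.7 × (7.98 - 5.76) = -3.774%, loss ≈ 22047 × 3.774/100 ≈ 832.
Total lost output = 1911 + 1121 + 1514 + 832 = 5378 billion.

£5,378 billion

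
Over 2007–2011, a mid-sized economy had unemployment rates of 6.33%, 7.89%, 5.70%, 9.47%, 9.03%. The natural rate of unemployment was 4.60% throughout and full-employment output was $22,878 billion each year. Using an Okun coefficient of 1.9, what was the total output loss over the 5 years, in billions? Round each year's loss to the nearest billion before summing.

Year 2007: gap = -1.9 × (6.33 - 4.6) = -3.287%, loss ≈ 22878 × 3.287/100 ≈ 752.
Year 2008: gap = -1.9 × (7.89 - 4.6) = -6.251%, loss ≈ 22878 × 6.251/100 ≈ 1430.
Year 2009: gap = -1.9 × (5.7 - 4.6) = -2.09%, loss ≈ 22878 × 2.09/100 ≈ 478.
Year 2010: gap = -1.9 × (9.47 - 4.6) = -9.253%, loss ≈ 22878 × 9.253/100 ≈ 2117.
Year 2011: gap = -1.9 × (9.03 - 4.6) = -8.417%, loss ≈ 22878 × 8.417/100 ≈ 1926.
Total lost output = 752 + 1430 + 478 + 2117 + 1926 = 6703 billion.

$6,703 billion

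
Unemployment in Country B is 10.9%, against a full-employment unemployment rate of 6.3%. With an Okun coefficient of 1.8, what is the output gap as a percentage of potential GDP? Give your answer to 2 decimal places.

The unemployment gap is 10.9 - 6.3 = 4.6 percentage points.
Okun's law gives an output gap of -1.8 × 4.6 = -8.28%, i.e. 8.28% below potential.

-8.28%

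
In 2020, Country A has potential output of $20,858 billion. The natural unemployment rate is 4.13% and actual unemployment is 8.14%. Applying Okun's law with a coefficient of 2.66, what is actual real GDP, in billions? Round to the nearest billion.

$18,633 billion

Unemployment gap = 8.14 - 4.13 = 4.01 points, so the output gap is -2.66 × 4.01 = -10.6666%.
Actual GDP = 20858 × (1 - 10.6666/100) = 20858 × 0.893334 ≈ 18633 billion.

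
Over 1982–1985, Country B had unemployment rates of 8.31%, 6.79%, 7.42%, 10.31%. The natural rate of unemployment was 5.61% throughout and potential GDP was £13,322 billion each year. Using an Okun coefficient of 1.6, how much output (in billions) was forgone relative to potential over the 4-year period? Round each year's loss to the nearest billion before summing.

£2,216 billion

Year 1982: gap = -1.6 × (8.31 - 5.61) = -4.32%, loss ≈ 13322 × 4.32/100 ≈ 576.
Year 1983: gap = -1.6 × (6.79 - 5.61) = -1.888%, loss ≈ 13322 × 1.888/100 ≈ 252.
Year 1984: gap = -1.6 × (7.42 - 5.61) = -2.896%, loss ≈ 13322 × 2.896/100 ≈ 386.
Year 1985: gap = -1.6 × (10.31 - 5.61) = -7.52%, loss ≈ 13322 × 7.52/100 ≈ 1002.
Total lost output = 576 + 252 + 386 + 1002 = 2216 billion.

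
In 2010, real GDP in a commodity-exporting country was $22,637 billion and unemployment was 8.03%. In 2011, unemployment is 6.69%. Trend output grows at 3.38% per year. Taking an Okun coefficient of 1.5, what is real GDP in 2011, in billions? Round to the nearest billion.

$23,857 billion

Δu = 6.69 - 8.03 = -1.34 points.
Okun's law (growth form): g_Y = g_Y* - β × Δu = 3.38 - 1.5 × (-1.34) = 3.38 + 2.01 = 5.39%.
Real GDP in the next year = 22637 × (1 + 5.39/100) = 22637 × 1.0539 ≈ 23857 billion.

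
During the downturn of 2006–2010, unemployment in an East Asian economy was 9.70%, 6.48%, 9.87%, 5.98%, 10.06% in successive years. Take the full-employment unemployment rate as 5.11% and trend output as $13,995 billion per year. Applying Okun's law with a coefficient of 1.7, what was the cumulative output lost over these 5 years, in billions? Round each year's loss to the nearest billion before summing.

Year 2006: gap = -1.7 × (9.7 - 5.11) = -7.803%, loss ≈ 13995 × 7.803/100 ≈ 1092.
Year 2007: gap = -1.7 × (6.48 - 5.11) = -2.329%, loss ≈ 13995 × 2.329/100 ≈ 326.
Year 2008: gap = -1.7 × (9.87 - 5.11) = -8.092%, loss ≈ 13995 × 8.092/100 ≈ 1132.
Year 2009: gap = -1.7 × (5.98 - 5.11) = -1.479%, loss ≈ 13995 × 1.479/100 ≈ 207.
Year 2010: gap = -1.7 × (10.06 - 5.11) = -8.415%, loss ≈ 13995 × 8.415/100 ≈ 1178.
Total lost output = 1092 + 326 + 1132 + 207 + 1178 = 3935 billion.

$3,935 billion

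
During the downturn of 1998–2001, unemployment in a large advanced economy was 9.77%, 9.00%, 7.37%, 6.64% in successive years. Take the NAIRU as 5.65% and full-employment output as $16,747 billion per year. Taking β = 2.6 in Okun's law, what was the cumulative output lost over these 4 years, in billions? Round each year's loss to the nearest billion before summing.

$4,433 billion

Year 1998: gap = -2.6 × (9.77 - 5.65) = -10.712%, loss ≈ 16747 × 10.712/100 ≈ 1794.
Year 1999: gap = -2.6 × (9 - 5.65) = -8.71%, loss ≈ 16747 × 8.71/100 ≈ 1459.
Year 2000: gap = -2.6 × (7.37 - 5.65) = -4.472%, loss ≈ 16747 × 4.472/100 ≈ 749.
Year 2001: gap = -2.6 × (6.64 - 5.65) = -2.574%, loss ≈ 16747 × 2.574/100 ≈ 431.
Total lost output = 1794 + 1459 + 749 + 431 = 4433 billion.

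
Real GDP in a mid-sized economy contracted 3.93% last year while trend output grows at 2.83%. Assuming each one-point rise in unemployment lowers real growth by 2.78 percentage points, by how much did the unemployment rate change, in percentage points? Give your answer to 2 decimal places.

2.43 percentage points

Growth-rate Okun's law: g_Y = g_Y* - β × Δu, so Δu = (g_Y* - g_Y)/β.
Δu = (2.83 + 3.93)/2.78 = 6.76/2.78 = 2.43 percentage points.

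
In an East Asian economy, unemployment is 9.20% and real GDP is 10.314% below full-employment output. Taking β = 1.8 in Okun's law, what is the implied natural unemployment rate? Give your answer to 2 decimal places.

From Okun's law, u - u* = -(output gap)/β = -(-10.314)/1.8 = 5.73 points.
So u* = 9.2 - 5.73 = 3.47%.

3.47%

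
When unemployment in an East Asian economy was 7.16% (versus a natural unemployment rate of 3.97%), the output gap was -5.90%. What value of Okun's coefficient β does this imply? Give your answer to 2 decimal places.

β ≈ 1.85

Okun's law: output gap = -β × (u - u*).
-5.90 = -β × (7.16 - 3.97) = -β × 3.19, so β = 5.9/3.19 = 1.85.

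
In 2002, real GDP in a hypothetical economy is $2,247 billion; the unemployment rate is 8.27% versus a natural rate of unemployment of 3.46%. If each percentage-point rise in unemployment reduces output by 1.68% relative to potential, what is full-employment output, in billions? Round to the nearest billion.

$2,445 billion

Unemployment gap = 8.27 - 3.46 = 4.81 points, so output gap = -1.68 × 4.81 = -8.0808%.
Since Y = Y* × (1 + gap/100), Y* = 2247/0.919192 ≈ 2445 billion.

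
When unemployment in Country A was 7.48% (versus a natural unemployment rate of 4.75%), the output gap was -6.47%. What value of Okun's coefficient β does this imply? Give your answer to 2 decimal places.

β ≈ 2.37

Okun's law: output gap = -β × (u - u*).
-6.47 = -β × (7.48 - 4.75) = -β × 2.73, so β = 6.47/2.73 = 2.37.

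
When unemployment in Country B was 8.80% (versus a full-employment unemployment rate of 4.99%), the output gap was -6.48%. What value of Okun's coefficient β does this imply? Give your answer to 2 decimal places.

Okun's law: output gap = -β × (u - u*).
-6.48 = -β × (8.8 - 4.99) = -β × 3.81, so β = 6.48/3.81 = 1.70.

β ≈ 1.70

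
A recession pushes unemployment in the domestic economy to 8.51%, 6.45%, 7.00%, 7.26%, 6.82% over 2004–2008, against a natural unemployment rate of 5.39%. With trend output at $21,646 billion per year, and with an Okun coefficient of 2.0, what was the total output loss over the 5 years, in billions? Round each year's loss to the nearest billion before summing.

$3,936 billion

Year 2004: gap = -2.0 × (8.51 - 5.39) = -6.24%, loss ≈ 21646 × 6.24/100 ≈ 1351.
Year 2005: gap = -2.0 × (6.45 - 5.39) = -2.12%, loss ≈ 21646 × 2.12/100 ≈ 459.
Year 2006: gap = -2.0 × (7 - 5.39) = -3.22%, loss ≈ 21646 × 3.22/100 ≈ 697.
Year 2007: gap = -2.0 × (7.26 - 5.39) = -3.74%, loss ≈ 21646 × 3.74/100 ≈ 810.
Year 2008: gap = -2.0 × (6.82 - 5.39) = -2.86%, loss ≈ 21646 × 2.86/100 ≈ 619.
Total lost output = 1351 + 459 + 697 + 810 + 619 = 3936 billion.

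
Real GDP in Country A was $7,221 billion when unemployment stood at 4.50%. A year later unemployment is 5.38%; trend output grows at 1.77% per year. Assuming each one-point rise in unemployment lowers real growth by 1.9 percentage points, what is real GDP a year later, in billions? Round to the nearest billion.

$7,228 billion

Δu = 5.38 - 4.5 = 0.88 points.
Okun's law (growth form): g_Y = g_Y* - β × Δu = 1.77 - 1.9 × (0.88) = 1.77 - 1.672 = 0.098%.
Real GDP in the next year = 7221 × (1 + 0.098/100) = 7221 × 1.00098 ≈ 7228 billion.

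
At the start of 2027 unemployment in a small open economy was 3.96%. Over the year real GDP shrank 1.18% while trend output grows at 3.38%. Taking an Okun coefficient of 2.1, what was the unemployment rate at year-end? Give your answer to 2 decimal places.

Growth-rate Okun's law: g_Y = g_Y* - β × Δu, so Δu = (g_Y* - g_Y)/β.
Δu = (3.38 + 1.18)/2.1 = 4.56/2.1 = 2.17 percentage points.
Year-end unemployment = 3.96 + 2.17 = 6.13%.

6.13%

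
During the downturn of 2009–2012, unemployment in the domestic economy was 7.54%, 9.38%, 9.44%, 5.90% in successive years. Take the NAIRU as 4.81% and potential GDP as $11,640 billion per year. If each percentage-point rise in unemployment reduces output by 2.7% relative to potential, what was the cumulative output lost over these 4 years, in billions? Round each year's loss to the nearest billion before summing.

$4,092 billion

Year 2009: gap = -2.7 × (7.54 - 4.81) = -7.371%, loss ≈ 11640 × 7.371/100 ≈ 858.
Year 2010: gap = -2.7 × (9.38 - 4.81) = -12.339%, loss ≈ 11640 × 12.339/100 ≈ 1436.
Year 2011: gap = -2.7 × (9.44 - 4.81) = -12.501%, loss ≈ 11640 × 12.501/100 ≈ 1455.
Year 2012: gap = -2.7 × (5.9 - 4.81) = -2.943%, loss ≈ 11640 × 2.943/100 ≈ 343.
Total lost output = 858 + 1436 + 1455 + 343 = 4092 billion.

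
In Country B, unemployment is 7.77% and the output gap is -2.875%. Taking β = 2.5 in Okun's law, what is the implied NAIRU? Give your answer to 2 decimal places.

6.62%

From Okun's law, u - u* = -(output gap)/β = -(-2.875)/2.5 = 1.15 points.
So u* = 7.77 - 1.15 = 6.62%.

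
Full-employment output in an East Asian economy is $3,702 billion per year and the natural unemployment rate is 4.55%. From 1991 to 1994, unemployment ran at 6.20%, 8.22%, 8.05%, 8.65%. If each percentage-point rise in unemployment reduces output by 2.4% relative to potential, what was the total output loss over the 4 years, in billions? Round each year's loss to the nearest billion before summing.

Year 1991: gap = -2.4 × (6.2 - 4.55) = -3.96%, loss ≈ 3702 × 3.96/100 ≈ 147.
Year 1992: gap = -2.4 × (8.22 - 4.55) = -8.808%, loss ≈ 3702 × 8.808/100 ≈ 326.
Year 1993: gap = -2.4 × (8.05 - 4.55) = -8.4%, loss ≈ 3702 × 8.4/100 ≈ 311.
Year 1994: gap = -2.4 × (8.65 - 4.55) = -9.84%, loss ≈ 3702 × 9.84/100 ≈ 364.
Total lost output = 147 + 326 + 311 + 364 = 1148 billion.

$1,148 billion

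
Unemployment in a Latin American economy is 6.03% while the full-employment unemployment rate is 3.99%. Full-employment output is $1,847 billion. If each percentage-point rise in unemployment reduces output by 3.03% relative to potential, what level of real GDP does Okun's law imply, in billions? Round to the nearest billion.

$1,733 billion

Unemployment gap = 6.03 - 3.99 = 2.04 points, so the output gap is -3.03 × 2.04 = -6.1812%.
Actual GDP = 1847 × (1 - 6.1812/100) = 1847 × 0.938188 ≈ 1733 billion.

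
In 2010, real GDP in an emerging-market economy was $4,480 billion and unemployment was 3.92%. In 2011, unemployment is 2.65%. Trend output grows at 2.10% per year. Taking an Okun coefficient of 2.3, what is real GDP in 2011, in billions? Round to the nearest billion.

Δu = 2.65 - 3.92 = -1.27 points.
Okun's law (growth form): g_Y = g_Y* - β × Δu = 2.10 - 2.3 × (-1.27) = 2.1 + 2.921 = 5.021%.
Real GDP in the next year = 4480 × (1 + 5.021/100) = 4480 × 1.05021 ≈ 4705 billion.

$4,705 billion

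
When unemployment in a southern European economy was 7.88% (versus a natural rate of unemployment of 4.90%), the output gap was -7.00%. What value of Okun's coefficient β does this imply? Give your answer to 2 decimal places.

Okun's law: output gap = -β × (u - u*).
-7.00 = -β × (7.88 - 4.9) = -β × 2.98, so β = 7/2.98 = 2.35.

β ≈ 2.35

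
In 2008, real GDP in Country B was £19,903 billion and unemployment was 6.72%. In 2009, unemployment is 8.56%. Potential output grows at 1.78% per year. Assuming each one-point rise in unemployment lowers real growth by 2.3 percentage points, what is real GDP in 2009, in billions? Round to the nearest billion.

£19,415 billion

Δu = 8.56 - 6.72 = 1.84 points.
Okun's law (growth form): g_Y = g_Y* - β × Δu = 1.78 - 2.3 × (1.84) = 1.78 - 4.232 = -2.452%.
Real GDP in the next year = 19903 × (1 - 2.452/100) = 19903 × 0.97548 ≈ 19415 billion.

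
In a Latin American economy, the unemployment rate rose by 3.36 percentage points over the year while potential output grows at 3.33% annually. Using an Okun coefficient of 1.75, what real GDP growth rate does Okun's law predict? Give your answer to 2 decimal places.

Growth-rate Okun's law: g_Y = g_Y* - β × Δu.
g_Y = 3.33 - 1.75 × (3.36) = 3.33 - 5.88 = -2.55%, i.e. -2.55% to 2 d.p.

-2.55%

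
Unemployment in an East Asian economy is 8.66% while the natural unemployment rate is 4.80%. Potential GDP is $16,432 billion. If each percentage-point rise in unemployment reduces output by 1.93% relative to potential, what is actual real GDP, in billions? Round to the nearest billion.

$15,208 billion

Unemployment gap = 8.66 - 4.8 = 3.86 points, so the output gap is -1.93 × 3.86 = -7.4498%.
Actual GDP = 16432 × (1 - 7.4498/100) = 16432 × 0.925502 ≈ 15208 billion.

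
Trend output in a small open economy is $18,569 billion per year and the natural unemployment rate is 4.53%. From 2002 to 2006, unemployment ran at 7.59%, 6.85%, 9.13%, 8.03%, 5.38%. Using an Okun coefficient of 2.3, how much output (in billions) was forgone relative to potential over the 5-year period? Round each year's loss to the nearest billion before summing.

Year 2002: gap = -2.3 × (7.59 - 4.53) = -7.038%, loss ≈ 18569 × 7.038/100 ≈ 1307.
Year 2003: gap = -2.3 × (6.85 - 4.53) = -5.336%, loss ≈ 18569 × 5.336/100 ≈ 991.
Year 2004: gap = -2.3 × (9.13 - 4.53) = -10.58%, loss ≈ 18569 × 10.58/100 ≈ 1965.
Year 2005: gap = -2.3 × (8.03 - 4.53) = -8.05%, loss ≈ 18569 × 8.05/100 ≈ 1495.
Year 2006: gap = -2.3 × (5.38 - 4.53) = -1.955%, loss ≈ 18569 × 1.955/100 ≈ 363.
Total lost output = 1307 + 991 + 1965 + 1495 + 363 = 6121 billion.

$6,121 billion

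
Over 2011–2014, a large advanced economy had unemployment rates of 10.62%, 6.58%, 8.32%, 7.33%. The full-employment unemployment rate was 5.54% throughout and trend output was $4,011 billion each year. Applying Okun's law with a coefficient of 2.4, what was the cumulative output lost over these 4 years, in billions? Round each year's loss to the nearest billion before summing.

Year 2011: gap = -2.4 × (10.62 - 5.54) = -12.192%, loss ≈ 4011 × 12.192/100 ≈ 489.
Year 2012: gap = -2.4 × (6.58 - 5.54) = -2.496%, loss ≈ 4011 × 2.496/100 ≈ 100.
Year 2013: gap = -2.4 × (8.32 - 5.54) = -6.672%, loss ≈ 4011 × 6.672/100 ≈ 268.
Year 2014: gap = -2.4 × (7.33 - 5.54) = -4.296%, loss ≈ 4011 × 4.296/100 ≈ 172.
Total lost output = 489 + 100 + 268 + 172 = 1029 billion.

$1,029 billion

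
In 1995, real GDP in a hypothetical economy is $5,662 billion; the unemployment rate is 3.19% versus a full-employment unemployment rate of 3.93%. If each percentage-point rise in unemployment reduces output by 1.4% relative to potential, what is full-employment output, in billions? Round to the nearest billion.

$5,604 billion

Unemployment gap = 3.19 - 3.93 = -0.74 points, so output gap = -1.4 × (-0.74) = 1.036%.
Since Y = Y* × (1 + gap/100), Y* = 5662/1.01036 ≈ 5604 billion.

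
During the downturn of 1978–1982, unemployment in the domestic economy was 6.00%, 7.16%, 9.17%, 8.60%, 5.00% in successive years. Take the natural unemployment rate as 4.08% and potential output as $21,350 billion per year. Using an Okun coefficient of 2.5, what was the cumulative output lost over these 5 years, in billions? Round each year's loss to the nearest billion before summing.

$8,290 billion

Year 1978: gap = -2.5 × (6 - 4.08) = -4.8%, loss ≈ 21350 × 4.8/100 ≈ 1025.
Year 1979: gap = -2.5 × (7.16 - 4.08) = -7.7%, loss ≈ 21350 × 7.7/100 ≈ 1644.
Year 1980: gap = -2.5 × (9.17 - 4.08) = -12.725%, loss ≈ 21350 × 12.725/100 ≈ 2717.
Year 1981: gap = -2.5 × (8.6 - 4.08) = -11.3%, loss ≈ 21350 × 11.3/100 ≈ 2413.
Year 1982: gap = -2.5 × (5 - 4.08) = -2.3%, loss ≈ 21350 × 2.3/100 ≈ 491.
Total lost output = 1025 + 1644 + 2717 + 2413 + 491 = 8290 billion.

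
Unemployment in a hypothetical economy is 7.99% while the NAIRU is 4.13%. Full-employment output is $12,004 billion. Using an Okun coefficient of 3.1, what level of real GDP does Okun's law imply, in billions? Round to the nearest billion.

Unemployment gap = 7.99 - 4.13 = 3.86 points, so the output gap is -3.1 × 3.86 = -11.966%.
Actual GDP = 12004 × (1 - 11.966/100) = 12004 × 0.88034 ≈ 10568 billion.

$10,568 billion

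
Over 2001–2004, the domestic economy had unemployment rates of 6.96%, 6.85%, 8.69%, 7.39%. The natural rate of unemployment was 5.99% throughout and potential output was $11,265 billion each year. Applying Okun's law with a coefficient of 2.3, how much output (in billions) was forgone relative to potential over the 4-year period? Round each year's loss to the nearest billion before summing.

$1,537 billion

Year 2001: gap = -2.3 × (6.96 - 5.99) = -2.231%, loss ≈ 11265 × 2.231/100 ≈ 251.
Year 2002: gap = -2.3 × (6.85 - 5.99) = -1.978%, loss ≈ 11265 × 1.978/100 ≈ 223.
Year 2003: gap = -2.3 × (8.69 - 5.99) = -6.21%, loss ≈ 11265 × 6.21/100 ≈ 700.
Year 2004: gap = -2.3 × (7.39 - 5.99) = -3.22%, loss ≈ 11265 × 3.22/100 ≈ 363.
Total lost output = 251 + 223 + 700 + 363 = 1537 billion.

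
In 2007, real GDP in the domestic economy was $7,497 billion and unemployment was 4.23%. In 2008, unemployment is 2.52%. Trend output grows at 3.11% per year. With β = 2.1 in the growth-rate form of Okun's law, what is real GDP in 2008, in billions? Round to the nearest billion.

$7,999 billion

Δu = 2.52 - 4.23 = -1.71 points.
Okun's law (growth form): g_Y = g_Y* - β × Δu = 3.11 - 2.1 × (-1.71) = 3.11 + 3.591 = 6.701%.
Real GDP in the next year = 7497 × (1 + 6.701/100) = 7497 × 1.06701 ≈ 7999 billion.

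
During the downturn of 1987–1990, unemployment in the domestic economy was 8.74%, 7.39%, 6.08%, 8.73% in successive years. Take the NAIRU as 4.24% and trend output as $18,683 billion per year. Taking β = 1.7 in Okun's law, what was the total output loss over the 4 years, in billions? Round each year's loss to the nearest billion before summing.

$4,439 billion

Year 1987: gap = -1.7 × (8.74 - 4.24) = -7.65%, loss ≈ 18683 × 7.65/100 ≈ 1429.
Year 1988: gap = -1.7 × (7.39 - 4.24) = -5.355%, loss ≈ 18683 × 5.355/100 ≈ 1000.
Year 1989: gap = -1.7 × (6.08 - 4.24) = -3.128%, loss ≈ 18683 × 3.128/100 ≈ 584.
Year 1990: gap = -1.7 × (8.73 - 4.24) = -7.633%, loss ≈ 18683 × 7.633/100 ≈ 1426.
Total lost output = 1429 + 1000 + 584 + 1426 = 4439 billion.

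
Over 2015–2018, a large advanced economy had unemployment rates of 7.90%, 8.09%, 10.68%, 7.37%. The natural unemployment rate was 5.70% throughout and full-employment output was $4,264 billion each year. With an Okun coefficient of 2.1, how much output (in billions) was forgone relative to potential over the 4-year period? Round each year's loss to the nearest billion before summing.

$1,007 billion

Year 2015: gap = -2.1 × (7.9 - 5.7) = -4.62%, loss ≈ 4264 × 4.62/100 ≈ 197.
Year 2016: gap = -2.1 × (8.09 - 5.7) = -5.019%, loss ≈ 4264 × 5.019/100 ≈ 214.
Year 2017: gap = -2.1 × (10.68 - 5.7) = -10.458%, loss ≈ 4264 × 10.458/100 ≈ 446.
Year 2018: gap = -2.1 × (7.37 - 5.7) = -3.507%, loss ≈ 4264 × 3.507/100 ≈ 150.
Total lost output = 197 + 214 + 446 + 150 = 1007 billion.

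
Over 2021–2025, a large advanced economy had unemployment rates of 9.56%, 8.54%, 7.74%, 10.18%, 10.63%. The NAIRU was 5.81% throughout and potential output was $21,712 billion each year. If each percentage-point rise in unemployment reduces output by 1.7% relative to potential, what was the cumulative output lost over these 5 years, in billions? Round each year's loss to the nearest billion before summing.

Year 2021: gap = -1.7 × (9.56 - 5.81) = -6.375%, loss ≈ 21712 × 6.375/100 ≈ 1384.
Year 2022: gap = -1.7 × (8.54 - 5.81) = -4.641%, loss ≈ 21712 × 4.641/100 ≈ 1008.
Year 2023: gap = -1.7 × (7.74 - 5.81) = -3.281%, loss ≈ 21712 × 3.281/100 ≈ 712.
Year 2024: gap = -1.7 × (10.18 - 5.81) = -7.429%, loss ≈ 21712 × 7.429/100 ≈ 1613.
Year 2025: gap = -1.7 × (10.63 - 5.81) = -8.194%, loss ≈ 21712 × 8.194/100 ≈ 1779.
Total lost output = 1384 + 1008 + 712 + 1613 + 1779 = 6496 billion.

$6,496 billion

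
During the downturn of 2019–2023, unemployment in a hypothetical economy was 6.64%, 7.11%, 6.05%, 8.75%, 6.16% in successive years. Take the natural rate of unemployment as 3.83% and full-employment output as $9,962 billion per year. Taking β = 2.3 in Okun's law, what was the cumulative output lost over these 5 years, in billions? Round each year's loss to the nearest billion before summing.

Year 2019: gap = -2.3 × (6.64 - 3.83) = -6.463%, loss ≈ 9962 × 6.463/100 ≈ 644.
Year 2020: gap = -2.3 × (7.11 - 3.83) = -7.544%, loss ≈ 9962 × 7.544/100 ≈ 752.
Year 2021: gap = -2.3 × (6.05 - 3.83) = -5.106%, loss ≈ 9962 × 5.106/100 ≈ 509.
Year 2022: gap = -2.3 × (8.75 - 3.83) = -11.316%, loss ≈ 9962 × 11.316/100 ≈ 1127.
Year 2023: gap = -2.3 × (6.16 - 3.83) = -5.359%, loss ≈ 9962 × 5.359/100 ≈ 534.
Total lost output = 644 + 752 + 509 + 1127 + 534 = 3566 billion.

$3,566 billion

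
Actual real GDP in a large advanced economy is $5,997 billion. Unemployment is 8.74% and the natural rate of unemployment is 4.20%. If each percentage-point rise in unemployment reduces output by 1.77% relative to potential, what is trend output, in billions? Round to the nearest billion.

$6,521 billion

Unemployment gap = 8.74 - 4.2 = 4.54 points, so output gap = -1.77 × 4.54 = -8.0358%.
Since Y = Y* × (1 + gap/100), Y* = 5997/0.919642 ≈ 6521 billion.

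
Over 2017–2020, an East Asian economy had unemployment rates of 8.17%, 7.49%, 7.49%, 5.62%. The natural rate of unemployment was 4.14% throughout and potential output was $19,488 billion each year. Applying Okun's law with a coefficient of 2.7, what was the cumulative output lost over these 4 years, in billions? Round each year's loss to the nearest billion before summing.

$6,425 billion

Year 2017: gap = -2.7 × (8.17 - 4.14) = -10.881%, loss ≈ 19488 × 10.881/100 ≈ 2120.
Year 2018: gap = -2.7 × (7.49 - 4.14) = -9.045%, loss ≈ 19488 × 9.045/100 ≈ 1763.
Year 2019: gap = -2.7 × (7.49 - 4.14) = -9.045%, loss ≈ 19488 × 9.045/100 ≈ 1763.
Year 2020: gap = -2.7 × (5.62 - 4.14) = -3.996%, loss ≈ 19488 × 3.996/100 ≈ 779.
Total lost output = 2120 + 1763 + 1763 + 779 = 6425 billion.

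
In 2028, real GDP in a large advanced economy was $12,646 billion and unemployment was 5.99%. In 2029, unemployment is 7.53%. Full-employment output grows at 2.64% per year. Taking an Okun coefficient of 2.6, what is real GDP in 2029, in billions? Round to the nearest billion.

Δu = 7.53 - 5.99 = 1.54 points.
Okun's law (growth form): g_Y = g_Y* - β × Δu = 2.64 - 2.6 × (1.54) = 2.64 - 4.004 = -1.364%.
Real GDP in the next year = 12646 × (1 - 1.364/100) = 12646 × 0.98636 ≈ 12474 billion.

$12,474 billion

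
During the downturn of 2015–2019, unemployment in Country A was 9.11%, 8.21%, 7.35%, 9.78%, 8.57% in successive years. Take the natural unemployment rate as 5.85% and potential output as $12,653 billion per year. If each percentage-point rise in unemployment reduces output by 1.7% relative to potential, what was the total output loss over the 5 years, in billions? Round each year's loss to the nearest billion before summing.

$2,962 billion

Year 2015: gap = -1.7 × (9.11 - 5.85) = -5.542%, loss ≈ 12653 × 5.542/100 ≈ 701.
Year 2016: gap = -1.7 × (8.21 - 5.85) = -4.012%, loss ≈ 12653 × 4.012/100 ≈ 508.
Year 2017: gap = -1.7 × (7.35 - 5.85) = -2.55%, loss ≈ 12653 × 2.55/100 ≈ 323.
Year 2018: gap = -1.7 × (9.78 - 5.85) = -6.681%, loss ≈ 12653 × 6.681/100 ≈ 845.
Year 2019: gap = -1.7 × (8.57 - 5.85) = -4.624%, loss ≈ 12653 × 4.624/100 ≈ 585.
Total lost output = 701 + 508 + 323 + 845 + 585 = 2962 billion.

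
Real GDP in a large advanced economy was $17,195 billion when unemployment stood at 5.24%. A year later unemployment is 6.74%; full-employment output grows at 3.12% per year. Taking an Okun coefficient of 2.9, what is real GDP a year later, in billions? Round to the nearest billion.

$16,984 billion

Δu = 6.74 - 5.24 = 1.5 points.
Okun's law (growth form): g_Y = g_Y* - β × Δu = 3.12 - 2.9 × (1.50) = 3.12 - 4.35 = -1.23%.
Real GDP in the next year = 17195 × (1 - 1.23/100) = 17195 × 0.9877 ≈ 16984 billion.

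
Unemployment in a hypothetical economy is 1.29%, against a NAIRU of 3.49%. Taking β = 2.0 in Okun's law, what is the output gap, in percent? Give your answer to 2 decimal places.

The unemployment gap is 1.29 - 3.49 = -2.2 percentage points.
Okun's law gives an output gap of -2 × (-2.2) = 4.4%, i.e. 4.40% above potential.

4.40%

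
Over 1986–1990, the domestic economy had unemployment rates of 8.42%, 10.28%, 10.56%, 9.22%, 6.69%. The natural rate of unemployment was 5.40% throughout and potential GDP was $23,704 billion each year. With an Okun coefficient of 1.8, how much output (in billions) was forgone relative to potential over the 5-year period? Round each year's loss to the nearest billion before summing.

Year 1986: gap = -1.8 × (8.42 - 5.4) = -5.436%, loss ≈ 23704 × 5.436/100 ≈ 1289.
Year 1987: gap = -1.8 × (10.28 - 5.4) = -8.784%, loss ≈ 23704 × 8.784/100 ≈ 2082.
Year 1988: gap = -1.8 × (10.56 - 5.4) = -9.288%, loss ≈ 23704 × 9.288/100 ≈ 2202.
Year 1989: gap = -1.8 × (9.22 - 5.4) = -6.876%, loss ≈ 23704 × 6.876/100 ≈ 1630.
Year 1990: gap = -1.8 × (6.69 - 5.4) = -2.322%, loss ≈ 23704 × 2.322/100 ≈ 550.
Total lost output = 1289 + 2082 + 2202 + 1630 + 550 = 7753 billion.

$7,753 billion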